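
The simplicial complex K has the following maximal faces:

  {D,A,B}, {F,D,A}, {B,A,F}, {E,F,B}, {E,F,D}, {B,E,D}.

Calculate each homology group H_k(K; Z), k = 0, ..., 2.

H_0 = Z,  H_1 = 0,  H_2 = Z.

Take the total order A < B < D < E < F on the vertex set. Then K (dimension 2) consists of the simplices:

  0-simplices (5): A, B, D, E, F
  1-simplices (9): AB, AD, AF, BD, BE, BF, DE, DF, EF
  2-simplices (6): ABD, ABF, ADF, BDE, BEF, DEF

so the chain groups are C_0 ≅ Z^5, C_1 ≅ Z^9, C_2 ≅ Z^6.

∂_1: C_1 → C_0 sends each edge [p,q] (with p < q) to q − p.
This gives a 5×9 integer matrix of rank 4; reducing to Smith normal form yields diagonal entries (1,1,1,1).

Boundary ∂_2: C_2 → C_1 sends each 2-simplex [p,q,r] to [q,r] − [p,r] + [p,q]. For instance
  ∂BDE = DE − BE + BD,
  ∂ABD = BD − AD + AB.
The resulting 9×6 matrix has rank 5, and its Smith normal form has invariant factors (1,1,1,1,1).

Now H_k = ker ∂_k / im ∂_{k+1}, so:

  H_0: rank C_0 − rank ∂_1 = 5 − 4 = 1, and the invariant factors of ∂_1 are all 1, so H_0 = Z.
  H_1: rank ker ∂_1 − rank ∂_2 = (9 − 4) − 5 = 0, and the invariant factors of ∂_2 are all 1, so H_1 = 0.
  H_2: rank ker ∂_2 − rank ∂_3 = (6 − 5) − 0 = 1, and there is no ∂_3, so H_2 = Z.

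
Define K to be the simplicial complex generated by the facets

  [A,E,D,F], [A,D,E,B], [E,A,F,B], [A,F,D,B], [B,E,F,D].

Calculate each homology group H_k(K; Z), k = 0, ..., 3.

Order the vertices as A < B < D < E < F. Listing each simplex with vertices in this order, K has dimension 3 with simplices:

  0-simplices (5): A, B, D, E, F
  1-simplices (10): AB, AD, AE, AF, BD, BE, BF, DE, DF, EF
  2-simplices (10): ABD, ABE, ABF, ADE, ADF, AEF, BDE, BDF, BEF, DEF
  3-simplices (5): ABDE, ABDF, ABEF, ADEF, BDEF

giving chain groups C_0 ≅ Z^5, C_1 ≅ Z^10, C_2 ≅ Z^10, C_3 ≅ Z^5.

∂_1: C_1 → C_0 is given by ∂[p,q] = [q] − [p].
The 5×10 boundary matrix has rank 4 and Smith normal form diag(1,1,1,1).

Boundary ∂_2: C_2 → C_1 acts by ∂[p,q,r] = [q,r] − [p,r] + [p,q]. For instance
  ∂ADE = DE − AE + AD,
  ∂ABF = BF − AF + AB.
The resulting 10×10 matrix has rank 6, and its Smith normal form has invariant factors (1,1,1,1,1,1).

Boundary ∂_3: C_3 → C_2 sends each 3-simplex σ to the alternating sum Σ_i (−1)^i (σ with its i-th vertex removed). For instance
  ∂ABEF = BEF − AEF + ABF − ABE,
  ∂BDEF = DEF − BEF + BDF − BDE.
This gives a 10×5 integer matrix of rank 4; reducing to Smith normal form yields diagonal entries (1,1,1,1).

Reading off H_k = ker ∂_k / im ∂_{k+1}:

  H_0: rank C_0 − rank ∂_1 = 5 − 4 = 1, and the invariant factors of ∂_1 are all 1, so H_0 ≅ Z.
  H_1: rank ker ∂_1 − rank ∂_2 = (10 − 4) − 6 = 0, and the invariant factors of ∂_2 are all 1, so H_1 ≅ 0.
  H_2: rank ker ∂_2 − rank ∂_3 = (10 − 6) − 4 = 0, and the invariant factors of ∂_3 are all 1, so H_2 ≅ 0.
  H_3: rank ker ∂_3 − rank ∂_4 = (5 − 4) − 0 = 1, and there is no ∂_4, so H_3 ≅ Z.

H_0 = Z,  H_1 = 0,  H_2 = 0,  H_3 = Z.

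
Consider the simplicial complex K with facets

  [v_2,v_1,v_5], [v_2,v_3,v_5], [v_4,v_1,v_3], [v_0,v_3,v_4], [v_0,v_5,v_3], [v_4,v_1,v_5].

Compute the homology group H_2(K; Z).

We work with the vertex ordering v_0 < v_1 < v_2 < v_3 < v_4 < v_5. The simplices of K, each written with vertices in increasing order, are:

  0-simplices (6): [v_0], [v_1], [v_2], [v_3], [v_4], [v_5]
  1-simplices (12): [v_0,v_3], [v_0,v_4], [v_0,v_5], [v_1,v_2], [v_1,v_3], [v_1,v_4], [v_1,v_5], [v_2,v_3], [v_2,v_5], [v_3,v_4], [v_3,v_5], [v_4,v_5]
  2-simplices (6): [v_0,v_3,v_4], [v_0,v_3,v_5], [v_1,v_2,v_5], [v_1,v_3,v_4], [v_1,v_4,v_5], [v_2,v_3,v_5]

Hence C_0 ≅ Z^6, C_1 ≅ Z^12, C_2 ≅ Z^6.

Boundary ∂_1: C_1 → C_0 is given by ∂[p,q] = [q] − [p]. For instance
  ∂[v_3,v_4] = [v_4] − [v_3].
This gives a 6×12 integer matrix of rank 5; reducing to Smith normal form yields diagonal entries (1,1,1,1,1).

Boundary ∂_2: C_2 → C_1 maps a triangle to the signed sum of its edges. For instance
  ∂[v_1,v_2,v_5] = [v_2,v_5] − [v_1,v_5] + [v_1,v_2],
  ∂[v_2,v_3,v_5] = [v_3,v_5] − [v_2,v_5] + [v_2,v_3].
This gives a 12×6 integer matrix of rank 6; reducing to Smith normal form yields diagonal entries (1,1,1,1,1,1).

Reading off H_k = ker ∂_k / im ∂_{k+1}:

  H_2: rank ker ∂_2 − rank ∂_3 = (6 − 6) − 0 = 0, and there is no ∂_3, so H_2 ≅ 0.

H_2 ≅ 0.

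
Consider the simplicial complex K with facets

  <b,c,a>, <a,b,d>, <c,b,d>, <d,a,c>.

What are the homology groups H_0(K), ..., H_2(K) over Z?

H_0 ≅ Z,  H_1 = 0,  H_2 ≅ Z.

K has 4 vertices, 6 edges, 4 triangles.
rank ∂_0 = 0, rank ∂_1 = 3 ⇒ b_0 = 4 − 0 − 3 = 1; all invariant factors of ∂_1 are 1 so no torsion. So H_0 = Z.
rank ∂_1 = 3, rank ∂_2 = 3 ⇒ b_1 = 6 − 3 − 3 = 0; all invariant factors of ∂_2 are 1 so no torsion. So H_1 = 0.
rank ∂_2 = 3, rank ∂_3 = 0 ⇒ b_2 = 4 − 3 − 0 = 1. So H_2 = Z.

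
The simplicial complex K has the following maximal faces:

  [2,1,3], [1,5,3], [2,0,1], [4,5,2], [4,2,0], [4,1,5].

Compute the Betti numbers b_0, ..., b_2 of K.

We work with the vertex ordering 0 < 1 < 2 < 3 < 4 < 5. The simplices of K, each written with vertices in increasing order, are:

  0-simplices (6): [0], [1], [2], [3], [4], [5]
  1-simplices (12): [0,1], [0,2], [0,4], [1,2], [1,3], [1,4], [1,5], [2,3], [2,4], [2,5], [3,5], [4,5]
  2-simplices (6): [0,1,2], [0,2,4], [1,2,3], [1,3,5], [1,4,5], [2,4,5]

so the chain groups are C_0 ≅ Z^6, C_1 ≅ Z^12, C_2 ≅ Z^6.

The boundary map ∂_1: C_1 → C_0 is given by ∂[p,q] = [q] − [p]. For instance
  ∂[1,2] = [2] − [1].
The resulting 6×12 matrix has rank 5, and its Smith normal form has invariant factors (1,1,1,1,1).

Boundary ∂_2: C_2 → C_1 maps a triangle to the signed sum of its edges. For instance
  ∂[1,2,3] = [2,3] − [1,3] + [1,2],
  ∂[2,4,5] = [4,5] − [2,5] + [2,4].
This gives a 12×6 integer matrix of rank 6; reducing to Smith normal form yields diagonal entries (1,1,1,1,1,1).

Computing H_k = (kernel of ∂_k) / (image of ∂_{k+1}):

  H_0: rank C_0 − rank ∂_1 = 6 − 5 = 1, and the invariant factors of ∂_1 are all 1, so H_0 ≅ Z.
  H_1: rank ker ∂_1 − rank ∂_2 = (12 − 5) − 6 = 1, and the invariant factors of ∂_2 are all 1, so H_1 ≅ Z.
  H_2: rank ker ∂_2 − rank ∂_3 = (6 − 6) − 0 = 0, and there is no ∂_3, so H_2 ≅ 0.

As a check, the Euler characteristic is 6 − 12 + 6 = 0, which agrees with 1 − 1 + 0 = 0.
(K is a triangulation of the cylinder S^1 x I.)

Hence the Betti numbers are b_0 = 1, b_1 = 1, b_2 = 0.

b_0 = 1, b_1 = 1, b_2 = 0.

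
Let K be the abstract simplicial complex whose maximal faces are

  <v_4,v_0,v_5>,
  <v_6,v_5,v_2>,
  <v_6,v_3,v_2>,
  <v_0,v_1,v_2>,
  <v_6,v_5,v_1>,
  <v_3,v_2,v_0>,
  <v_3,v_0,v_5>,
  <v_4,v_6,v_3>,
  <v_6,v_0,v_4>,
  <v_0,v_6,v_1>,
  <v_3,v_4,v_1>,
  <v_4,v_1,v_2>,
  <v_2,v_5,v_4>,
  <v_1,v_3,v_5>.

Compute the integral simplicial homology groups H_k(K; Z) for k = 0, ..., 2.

H_0 = Z,  H_1 = Z^2,  H_2 = Z.

Fix the vertex order v_0 < v_1 < v_2 < v_3 < v_4 < v_5 < v_6 and write every simplex with vertices in increasing order. Then dim K = 2 and the simplices of K are:

  0-simplices (7): [v_0], [v_1], [v_2], [v_3], [v_4], [v_5], [v_6]
  1-simplices (21): (21 of them)
  2-simplices (14): (14 of them)

so the chain groups are C_0 ≅ Z^7, C_1 ≅ Z^21, C_2 ≅ Z^14.

The boundary map ∂_1: C_1 → C_0 is given by ∂[p,q] = [q] − [p]. For instance
  ∂[v_2,v_6] = [v_6] − [v_2].
The resulting 7×21 matrix has rank 6, and its Smith normal form has invariant factors (1,1,1,1,1,1).

∂_2: C_2 → C_1 sends each 2-simplex [p,q,r] to [q,r] − [p,r] + [p,q]. For instance
  ∂[v_0,v_1,v_6] = [v_1,v_6] − [v_0,v_6] + [v_0,v_1],
  ∂[v_1,v_2,v_4] = [v_2,v_4] − [v_1,v_4] + [v_1,v_2].
The resulting 21×14 matrix has rank 13, and its Smith normal form has invariant factors (1,1,1,1,1,1,1,1,1,1,1,1,1).

Reading off H_k = ker ∂_k / im ∂_{k+1}:

  H_0: rank C_0 − rank ∂_1 = 7 − 6 = 1, and the invariant factors of ∂_1 are all 1, so H_0 = Z.
  H_1: rank ker ∂_1 − rank ∂_2 = (21 − 6) − 13 = 2, and the invariant factors of ∂_2 are all 1, so H_1 = Z^2.
  H_2: rank ker ∂_2 − rank ∂_3 = (14 − 13) − 0 = 1, and there is no ∂_3, so H_2 = Z.

As a check, the Euler characteristic is 7 − 21 + 14 = 0, which agrees with 1 − 2 + 1 = 0.
(K is a triangulation of the torus T^2.)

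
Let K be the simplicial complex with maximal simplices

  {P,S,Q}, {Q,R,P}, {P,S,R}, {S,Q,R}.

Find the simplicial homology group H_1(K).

H_1 ≅ 0.

Order the vertices as P < Q < R < S. Listing each simplex with vertices in this order, K has dimension 2 with simplices:

  0-simplices (4): P, Q, R, S
  1-simplices (6): PQ, PR, PS, QR, QS, RS
  2-simplices (4): PQR, PQS, PRS, QRS

so the chain groups are C_0 ≅ Z^4, C_1 ≅ Z^6, C_2 ≅ Z^4.

∂_1: C_1 → C_0 sends each edge [p,q] (with p < q) to q − p.
The 4×6 boundary matrix has rank 3 and Smith normal form diag(1,1,1).

Boundary ∂_2: C_2 → C_1 sends each 2-simplex [p,q,r] to [q,r] − [p,r] + [p,q]. For instance
  ∂PQS = QS − PS + PQ,
  ∂QRS = RS − QS + QR.
The 6×4 boundary matrix has rank 3 and Smith normal form diag(1,1,1).

Now H_k = ker ∂_k / im ∂_{k+1}, so:

  H_1: rank ker ∂_1 − rank ∂_2 = (6 − 3) − 3 = 0, and the invariant factors of ∂_2 are all 1, so H_1 ≅ 0.

(K is a triangulation of the 2-sphere S^2.)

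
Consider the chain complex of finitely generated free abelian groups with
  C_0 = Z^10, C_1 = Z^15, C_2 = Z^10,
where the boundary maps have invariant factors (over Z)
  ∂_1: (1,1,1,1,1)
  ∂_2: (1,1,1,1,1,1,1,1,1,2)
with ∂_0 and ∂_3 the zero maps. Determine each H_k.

H_0: b_0 = 10 − 0 − 5 = 5; torsion from ∂_1 factors > 1: none. So H_0 ≅ Z^5.
H_1: b_1 = 15 − 5 − 10 = 0; torsion from ∂_2 factors > 1: [2]. So H_1 ≅ Z/2Z.
H_2: b_2 = 10 − 10 − 0 = 0; torsion from ∂_3 factors > 1: none. So H_2 ≅ 0.

H_0 ≅ Z^5,  H_1 ≅ Z/2Z,  H_2 = 0.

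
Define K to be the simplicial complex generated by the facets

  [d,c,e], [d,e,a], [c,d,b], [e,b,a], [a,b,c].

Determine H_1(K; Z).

H_1 = Z.

K has 5 vertices, 10 edges, 5 triangles.
rank ∂_1 = 4, rank ∂_2 = 5 ⇒ b_1 = 10 − 4 − 5 = 1; all invariant factors of ∂_2 are 1 so no torsion. So H_1 ≅ Z.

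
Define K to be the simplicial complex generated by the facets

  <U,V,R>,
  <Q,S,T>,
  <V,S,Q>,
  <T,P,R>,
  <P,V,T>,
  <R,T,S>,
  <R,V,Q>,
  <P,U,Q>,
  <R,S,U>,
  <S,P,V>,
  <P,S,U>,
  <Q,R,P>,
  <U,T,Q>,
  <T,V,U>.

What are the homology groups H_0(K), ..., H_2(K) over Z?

H_0 ≅ Z,  H_1 ≅ Z^2,  H_2 ≅ Z.

Order the vertices as P < Q < R < S < T < U < V. Listing each simplex with vertices in this order, K has dimension 2 with simplices:

  0-simplices (7): P, Q, R, S, T, U, V
  1-simplices (21): PQ, PR, PS, PT, PU, PV, QR, QS, QT, QU, QV, RS, RT, RU, RV, ST, SU, SV, TU, TV, UV
  2-simplices (14): PQR, PQU, PRT, PSU, PSV, PTV, QRV, QST, QSV, QTU, RST, RSU, RUV, TUV

giving chain groups C_0 ≅ Z^7, C_1 ≅ Z^21, C_2 ≅ Z^14.

Boundary ∂_1: C_1 → C_0 is given by ∂[p,q] = [q] − [p].
This gives a 7×21 integer matrix of rank 6; reducing to Smith normal form yields diagonal entries (1,1,1,1,1,1).

The boundary map ∂_2: C_2 → C_1 maps a triangle to the signed sum of its edges. For instance
  ∂PQU = QU − PU + PQ,
  ∂RST = ST − RT + RS.
This gives a 21×14 integer matrix of rank 13; reducing to Smith normal form yields diagonal entries (1,1,1,1,1,1,1,1,1,1,1,1,1).

Reading off H_k = ker ∂_k / im ∂_{k+1}:

  H_0: rank C_0 − rank ∂_1 = 7 − 6 = 1, and the invariant factors of ∂_1 are all 1, so H_0 ≅ Z.
  H_1: rank ker ∂_1 − rank ∂_2 = (21 − 6) − 13 = 2, and the invariant factors of ∂_2 are all 1, so H_1 ≅ Z^2.
  H_2: rank ker ∂_2 − rank ∂_3 = (14 − 13) − 0 = 1, and there is no ∂_3, so H_2 ≅ Z.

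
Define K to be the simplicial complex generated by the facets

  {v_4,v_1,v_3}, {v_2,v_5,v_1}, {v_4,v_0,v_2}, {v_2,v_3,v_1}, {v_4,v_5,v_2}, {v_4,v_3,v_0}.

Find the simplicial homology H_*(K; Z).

K has 6 vertices, 12 edges, 6 triangles.
rank ∂_0 = 0, rank ∂_1 = 5 ⇒ b_0 = 6 − 0 − 5 = 1; all invariant factors of ∂_1 are 1 so no torsion. So H_0 = Z.
rank ∂_1 = 5, rank ∂_2 = 6 ⇒ b_1 = 12 − 5 − 6 = 1; all invariant factors of ∂_2 are 1 so no torsion. So H_1 = Z.
rank ∂_2 = 6, rank ∂_3 = 0 ⇒ b_2 = 6 − 6 − 0 = 0. So H_2 = 0.

H_0 = Z,  H_1 = Z,  H_2 = 0.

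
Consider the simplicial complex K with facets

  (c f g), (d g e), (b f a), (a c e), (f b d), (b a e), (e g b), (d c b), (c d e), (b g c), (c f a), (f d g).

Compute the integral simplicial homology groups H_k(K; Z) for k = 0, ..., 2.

H_0 = Z,  H_1 = Z_2,  H_2 = 0.

Fix the vertex order a < b < c < d < e < f < g and write every simplex with vertices in increasing order. Then dim K = 2 and the simplices of K are:

  0-simplices (7): a, b, c, d, e, f, g
  1-simplices (18): ab, ac, ae, af, bc, bd, be, bf, bg, cd, ce, cf, cg, de, df, dg, eg, fg
  2-simplices (12): abe, abf, ace, acf, bcd, bcg, bdf, beg, cde, cfg, deg, dfg

so the chain groups are C_0 ≅ Z^7, C_1 ≅ Z^18, C_2 ≅ Z^12.

∂_1: C_1 → C_0 maps an edge to its endpoints' difference, ∂[p,q] = q − p. For instance
  ∂ac = c − a.
This gives a 7×18 integer matrix of rank 6; reducing to Smith normal form yields diagonal entries (1,1,1,1,1,1).

Boundary ∂_2: C_2 → C_1 acts by ∂[p,q,r] = [q,r] − [p,r] + [p,q]. For instance
  ∂cfg = fg − cg + cf,
  ∂dfg = fg − dg + df.
The resulting 18×12 matrix has rank 12, and its Smith normal form has invariant factors (1,1,1,1,1,1,1,1,1,1,1,2).

Reading off H_k = ker ∂_k / im ∂_{k+1}:

  H_0: rank C_0 − rank ∂_1 = 7 − 6 = 1, and the invariant factors of ∂_1 are all 1, so H_0 ≅ Z.
  H_1: rank ker ∂_1 − rank ∂_2 = (18 − 6) − 12 = 0, and ∂_2 has invariant factor 2 > 1, so H_1 ≅ Z_2.
  H_2: rank ker ∂_2 − rank ∂_3 = (12 − 12) − 0 = 0, and there is no ∂_3, so H_2 ≅ 0.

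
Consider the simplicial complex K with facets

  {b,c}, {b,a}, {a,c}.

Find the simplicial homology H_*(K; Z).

H_0 = Z,  H_1 = Z.

Take the total order a < b < c on the vertex set. Then K (dimension 1) consists of the simplices:

  0-simplices (3): a, b, c
  1-simplices (3): ab, ac, bc

giving chain groups C_0 ≅ Z^3, C_1 ≅ Z^3.

The boundary map ∂_1: C_1 → C_0 sends each edge [p,q] (with p < q) to q − p. For instance
  ∂bc = c − b.
As a 3×3 matrix over Z this has rank 2, with invariant factors (1,1).

Now H_k = ker ∂_k / im ∂_{k+1}, so:

  H_0: rank C_0 − rank ∂_1 = 3 − 2 = 1, and the invariant factors of ∂_1 are all 1, so H_0 = Z.
  H_1: rank ker ∂_1 − rank ∂_2 = (3 − 2) − 0 = 1, and there is no ∂_2, so H_1 = Z.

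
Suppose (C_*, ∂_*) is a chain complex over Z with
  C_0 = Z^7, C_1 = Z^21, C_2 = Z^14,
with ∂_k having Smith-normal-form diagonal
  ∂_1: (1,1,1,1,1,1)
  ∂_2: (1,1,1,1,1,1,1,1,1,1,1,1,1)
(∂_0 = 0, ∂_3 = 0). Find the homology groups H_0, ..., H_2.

H_0: b_0 = 7 − 0 − 6 = 1; torsion from ∂_1 factors > 1: none. So H_0 ≅ Z.
H_1: b_1 = 21 − 6 − 13 = 2; torsion from ∂_2 factors > 1: none. So H_1 ≅ Z^2.
H_2: b_2 = 14 − 13 − 0 = 1; torsion from ∂_3 factors > 1: none. So H_2 ≅ Z.

H_0 ≅ Z,  H_1 ≅ Z^2,  H_2 ≅ Z.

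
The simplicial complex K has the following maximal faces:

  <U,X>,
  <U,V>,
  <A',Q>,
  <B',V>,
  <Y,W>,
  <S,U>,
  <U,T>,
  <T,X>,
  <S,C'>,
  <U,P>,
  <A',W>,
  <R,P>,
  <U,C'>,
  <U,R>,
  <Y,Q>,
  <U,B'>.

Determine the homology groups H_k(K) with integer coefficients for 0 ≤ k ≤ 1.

H_0 ≅ Z^2,  H_1 ≅ Z^5.

Fix the vertex order P < Q < R < S < T < U < V < W < X < Y < A' < B' < C' and write every simplex with vertices in increasing order. Then dim K = 1 and the simplices of K are:

  0-simplices (13): [P], [Q], [R], [S], [T], [U], [V], [W], [X], [Y], [A'], [B'], [C']
  1-simplices (16): [P,R], [P,U], [Q,Y], [Q,A'], [R,U], [S,U], [S,C'], [T,U], [T,X], [U,V], [U,X], [U,B'], [U,C'], [V,B'], [W,Y], [W,A']

so the chain groups are C_0 ≅ Z^13, C_1 ≅ Z^16.

∂_1: C_1 → C_0 maps an edge to its endpoints' difference, ∂[p,q] = q − p.
As a 13×16 matrix over Z this has rank 11, with invariant factors (1,1,1,1,1,1,1,1,1,1,1).

From H_k ≅ ker(∂_k) / im(∂_{k+1}) we obtain:

  H_0: rank C_0 − rank ∂_1 = 13 − 11 = 2, and the invariant factors of ∂_1 are all 1, so H_0 = Z^2.
  H_1: rank ker ∂_1 − rank ∂_2 = (16 − 11) − 0 = 5, and there is no ∂_2, so H_1 = Z^5.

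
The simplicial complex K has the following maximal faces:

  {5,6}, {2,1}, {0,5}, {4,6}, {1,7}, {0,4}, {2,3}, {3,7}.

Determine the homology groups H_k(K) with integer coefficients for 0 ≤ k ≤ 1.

Fix the vertex order 0 < 1 < 2 < 3 < 4 < 5 < 6 < 7 and write every simplex with vertices in increasing order. Then dim K = 1 and the simplices of K are:

  0-simplices (8): [0], [1], [2], [3], [4], [5], [6], [7]
  1-simplices (8): [0,4], [0,5], [1,2], [1,7], [2,3], [3,7], [4,6], [5,6]

giving chain groups C_0 ≅ Z^8, C_1 ≅ Z^8.

The boundary map ∂_1: C_1 → C_0 sends each edge [p,q] (with p < q) to q − p. For instance
  ∂[4,6] = [6] − [4].
The 8×8 boundary matrix has rank 6 and Smith normal form diag(1,1,1,1,1,1).

Reading off H_k = ker ∂_k / im ∂_{k+1}:

  H_0: rank C_0 − rank ∂_1 = 8 − 6 = 2, and the invariant factors of ∂_1 are all 1, so H_0 ≅ Z^2.
  H_1: rank ker ∂_1 − rank ∂_2 = (8 − 6) − 0 = 2, and there is no ∂_2, so H_1 ≅ Z^2.

As a check, the Euler characteristic is 8 − 8 = 0, which agrees with 2 − 2 = 0.
(K is a triangulation of the disjoint union of the circle S^1 and the circle S^1.)

H_0 = Z^2,  H_1 = Z^2.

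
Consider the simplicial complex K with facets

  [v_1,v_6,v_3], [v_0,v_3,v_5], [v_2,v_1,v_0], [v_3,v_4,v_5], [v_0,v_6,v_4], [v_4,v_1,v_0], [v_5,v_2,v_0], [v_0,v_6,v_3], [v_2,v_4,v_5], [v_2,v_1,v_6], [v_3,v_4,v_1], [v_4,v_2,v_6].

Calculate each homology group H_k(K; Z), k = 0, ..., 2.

H_0 ≅ Z,  H_1 ≅ Z/2,  H_2 = 0.

Take the total order v_0 < v_1 < v_2 < v_3 < v_4 < v_5 < v_6 on the vertex set. Then K (dimension 2) consists of the simplices:

  0-simplices (7): [v_0], [v_1], [v_2], [v_3], [v_4], [v_5], [v_6]
  1-simplices (18): (18 of them)
  2-simplices (12): (12 of them)

giving chain groups C_0 ≅ Z^7, C_1 ≅ Z^18, C_2 ≅ Z^12.

The boundary map ∂_1: C_1 → C_0 maps an edge to its endpoints' difference, ∂[p,q] = q − p.
As a 7×18 matrix over Z this has rank 6, with invariant factors (1,1,1,1,1,1).

Boundary ∂_2: C_2 → C_1 acts by ∂[p,q,r] = [q,r] − [p,r] + [p,q]. For instance
  ∂[v_2,v_4,v_6] = [v_4,v_6] − [v_2,v_6] + [v_2,v_4],
  ∂[v_0,v_4,v_6] = [v_4,v_6] − [v_0,v_6] + [v_0,v_4].
This gives a 18×12 integer matrix of rank 12; reducing to Smith normal form yields diagonal entries (1,1,1,1,1,1,1,1,1,1,1,2).

From H_k ≅ ker(∂_k) / im(∂_{k+1}) we obtain:

  H_0: rank C_0 − rank ∂_1 = 7 − 6 = 1, and the invariant factors of ∂_1 are all 1, so H_0 = Z.
  H_1: rank ker ∂_1 − rank ∂_2 = (18 − 6) − 12 = 0, and ∂_2 has invariant factor 2 > 1, so H_1 = Z/2.
  H_2: rank ker ∂_2 − rank ∂_3 = (12 − 12) − 0 = 0, and there is no ∂_3, so H_2 = 0.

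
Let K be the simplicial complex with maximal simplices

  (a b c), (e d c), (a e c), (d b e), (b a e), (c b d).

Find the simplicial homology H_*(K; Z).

Fix the vertex order a < b < c < d < e and write every simplex with vertices in increasing order. Then dim K = 2 and the simplices of K are:

  0-simplices (5): a, b, c, d, e
  1-simplices (9): ab, ac, ae, bc, bd, be, cd, ce, de
  2-simplices (6): abc, abe, ace, bcd, bde, cde

Hence C_0 ≅ Z^5, C_1 ≅ Z^9, C_2 ≅ Z^6.

The boundary map ∂_1: C_1 → C_0 maps an edge to its endpoints' difference, ∂[p,q] = q − p. For instance
  ∂ae = e − a.
The 5×9 boundary matrix has rank 4 and Smith normal form diag(1,1,1,1).

Boundary ∂_2: C_2 → C_1 acts by ∂[p,q,r] = [q,r] − [p,r] + [p,q]. For instance
  ∂abc = bc − ac + ab,
  ∂bcd = cd − bd + bc.
The 9×6 boundary matrix has rank 5 and Smith normal form diag(1,1,1,1,1).

Computing H_k = (kernel of ∂_k) / (image of ∂_{k+1}):

  H_0: rank C_0 − rank ∂_1 = 5 − 4 = 1, and the invariant factors of ∂_1 are all 1, so H_0 = Z.
  H_1: rank ker ∂_1 − rank ∂_2 = (9 − 4) − 5 = 0, and the invariant factors of ∂_2 are all 1, so H_1 = 0.
  H_2: rank ker ∂_2 − rank ∂_3 = (6 − 5) − 0 = 1, and there is no ∂_3, so H_2 = Z.

As a check, the Euler characteristic is 5 − 9 + 6 = 2, which agrees with 1 − 0 + 1 = 2.

H_0 = Z,  H_1 = 0,  H_2 = Z.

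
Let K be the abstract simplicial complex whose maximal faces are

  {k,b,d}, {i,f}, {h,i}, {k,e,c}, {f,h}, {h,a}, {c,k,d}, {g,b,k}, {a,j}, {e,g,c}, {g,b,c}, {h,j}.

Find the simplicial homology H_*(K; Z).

H_0 ≅ Z^2,  H_1 ≅ Z^3,  H_2 = 0.

K has 11 vertices, 18 edges, 6 triangles.
rank ∂_0 = 0, rank ∂_1 = 9 ⇒ b_0 = 11 − 0 − 9 = 2; all invariant factors of ∂_1 are 1 so no torsion. So H_0 ≅ Z^2.
rank ∂_1 = 9, rank ∂_2 = 6 ⇒ b_1 = 18 − 9 − 6 = 3; all invariant factors of ∂_2 are 1 so no torsion. So H_1 ≅ Z^3.
rank ∂_2 = 6, rank ∂_3 = 0 ⇒ b_2 = 6 − 6 − 0 = 0. So H_2 ≅ 0.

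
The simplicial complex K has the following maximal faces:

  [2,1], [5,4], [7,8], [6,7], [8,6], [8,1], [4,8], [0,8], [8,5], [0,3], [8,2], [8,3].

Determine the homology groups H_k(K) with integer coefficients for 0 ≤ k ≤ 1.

We work with the vertex ordering 0 < 1 < 2 < 3 < 4 < 5 < 6 < 7 < 8. The simplices of K, each written with vertices in increasing order, are:

  0-simplices (9): [0], [1], [2], [3], [4], [5], [6], [7], [8]
  1-simplices (12): [0,3], [0,8], [1,2], [1,8], [2,8], [3,8], [4,5], [4,8], [5,8], [6,7], [6,8], [7,8]

Hence C_0 ≅ Z^9, C_1 ≅ Z^12.

∂_1: C_1 → C_0 maps an edge to its endpoints' difference, ∂[p,q] = q − p.
The resulting 9×12 matrix has rank 8, and its Smith normal form has invariant factors (1,1,1,1,1,1,1,1).

From H_k ≅ ker(∂_k) / im(∂_{k+1}) we obtain:

  H_0: rank C_0 − rank ∂_1 = 9 − 8 = 1, and the invariant factors of ∂_1 are all 1, so H_0 ≅ Z.
  H_1: rank ker ∂_1 − rank ∂_2 = (12 − 8) − 0 = 4, and there is no ∂_2, so H_1 ≅ Z^4.

H_0 ≅ Z,  H_1 ≅ Z^4.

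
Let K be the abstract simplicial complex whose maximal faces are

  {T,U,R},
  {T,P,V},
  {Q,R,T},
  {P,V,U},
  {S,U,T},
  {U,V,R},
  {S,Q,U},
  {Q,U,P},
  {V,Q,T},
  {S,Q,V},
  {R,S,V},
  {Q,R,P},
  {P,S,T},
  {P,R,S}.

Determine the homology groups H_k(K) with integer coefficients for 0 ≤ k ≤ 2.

H_0 ≅ Z,  H_1 ≅ Z^2,  H_2 ≅ Z.

We work with the vertex ordering P < Q < R < S < T < U < V. The simplices of K, each written with vertices in increasing order, are:

  0-simplices (7): P, Q, R, S, T, U, V
  1-simplices (21): PQ, PR, PS, PT, PU, PV, QR, QS, QT, QU, QV, RS, RT, RU, RV, ST, SU, SV, TU, TV, UV
  2-simplices (14): PQR, PQU, PRS, PST, PTV, PUV, QRT, QSU, QSV, QTV, RSV, RTU, RUV, STU

giving chain groups C_0 ≅ Z^7, C_1 ≅ Z^21, C_2 ≅ Z^14.

∂_1: C_1 → C_0 is given by ∂[p,q] = [q] − [p]. For instance
  ∂PV = V − P.
As a 7×21 matrix over Z this has rank 6, with invariant factors (1,1,1,1,1,1).

The boundary map ∂_2: C_2 → C_1 acts by ∂[p,q,r] = [q,r] − [p,r] + [p,q]. For instance
  ∂RSV = SV − RV + RS,
  ∂QSU = SU − QU + QS.
As a 21×14 matrix over Z this has rank 13, with invariant factors (1,1,1,1,1,1,1,1,1,1,1,1,1).

Reading off H_k = ker ∂_k / im ∂_{k+1}:

  H_0: rank C_0 − rank ∂_1 = 7 − 6 = 1, and the invariant factors of ∂_1 are all 1, so H_0 ≅ Z.
  H_1: rank ker ∂_1 − rank ∂_2 = (21 − 6) − 13 = 2, and the invariant factors of ∂_2 are all 1, so H_1 ≅ Z^2.
  H_2: rank ker ∂_2 − rank ∂_3 = (14 − 13) − 0 = 1, and there is no ∂_3, so H_2 ≅ Z.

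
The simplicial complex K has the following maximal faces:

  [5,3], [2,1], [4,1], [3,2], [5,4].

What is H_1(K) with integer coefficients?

Order the vertices as 1 < 2 < 3 < 4 < 5. Listing each simplex with vertices in this order, K has dimension 1 with simplices:

  0-simplices (5): [1], [2], [3], [4], [5]
  1-simplices (5): [1,2], [1,4], [2,3], [3,5], [4,5]

Hence C_0 ≅ Z^5, C_1 ≅ Z^5.

The boundary map ∂_1: C_1 → C_0 is given by ∂[p,q] = [q] − [p].
The 5×5 boundary matrix has rank 4 and Smith normal form diag(1,1,1,1).

From H_k ≅ ker(∂_k) / im(∂_{k+1}) we obtain:

  H_1: rank ker ∂_1 − rank ∂_2 = (5 − 4) − 0 = 1, and there is no ∂_2, so H_1 = Z.

H_1 ≅ Z.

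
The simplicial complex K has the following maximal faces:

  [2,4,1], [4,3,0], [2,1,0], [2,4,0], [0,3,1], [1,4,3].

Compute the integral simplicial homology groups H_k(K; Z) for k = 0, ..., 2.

Take the total order 0 < 1 < 2 < 3 < 4 on the vertex set. Then K (dimension 2) consists of the simplices:

  0-simplices (5): [0], [1], [2], [3], [4]
  1-simplices (9): [0,1], [0,2], [0,3], [0,4], [1,2], [1,3], [1,4], [2,4], [3,4]
  2-simplices (6): [0,1,2], [0,1,3], [0,2,4], [0,3,4], [1,2,4], [1,3,4]

Hence C_0 ≅ Z^5, C_1 ≅ Z^9, C_2 ≅ Z^6.

The boundary map ∂_1: C_1 → C_0 sends each edge [p,q] (with p < q) to q − p. For instance
  ∂[0,4] = [4] − [0].
This gives a 5×9 integer matrix of rank 4; reducing to Smith normal form yields diagonal entries (1,1,1,1).

Boundary ∂_2: C_2 → C_1 acts by ∂[p,q,r] = [q,r] − [p,r] + [p,q]. For instance
  ∂[0,2,4] = [2,4] − [0,4] + [0,2],
  ∂[0,1,2] = [1,2] − [0,2] + [0,1].
The 9×6 boundary matrix has rank 5 and Smith normal form diag(1,1,1,1,1).

Reading off H_k = ker ∂_k / im ∂_{k+1}:

  H_0: rank C_0 − rank ∂_1 = 5 − 4 = 1, and the invariant factors of ∂_1 are all 1, so H_0 = Z.
  H_1: rank ker ∂_1 − rank ∂_2 = (9 − 4) − 5 = 0, and the invariant factors of ∂_2 are all 1, so H_1 = 0.
  H_2: rank ker ∂_2 − rank ∂_3 = (6 − 5) − 0 = 1, and there is no ∂_3, so H_2 = Z.

H_0 = Z,  H_1 = 0,  H_2 = Z.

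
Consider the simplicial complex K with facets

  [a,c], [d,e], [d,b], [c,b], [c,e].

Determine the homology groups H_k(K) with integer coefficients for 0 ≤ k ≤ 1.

H_0 = Z,  H_1 = Z.

K has 5 vertices, 5 edges.
rank ∂_0 = 0, rank ∂_1 = 4 ⇒ b_0 = 5 − 0 − 4 = 1; all invariant factors of ∂_1 are 1 so no torsion. So H_0 = Z.
rank ∂_1 = 4, rank ∂_2 = 0 ⇒ b_1 = 5 − 4 − 0 = 1. So H_1 = Z.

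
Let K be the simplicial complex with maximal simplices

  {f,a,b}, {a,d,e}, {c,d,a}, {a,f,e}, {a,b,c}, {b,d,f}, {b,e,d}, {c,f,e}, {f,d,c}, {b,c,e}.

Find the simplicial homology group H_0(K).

Fix the vertex order a < b < c < d < e < f and write every simplex with vertices in increasing order. Then dim K = 2 and the simplices of K are:

  0-simplices (6): a, b, c, d, e, f
  1-simplices (15): ab, ac, ad, ae, af, bc, bd, be, bf, cd, ce, cf, de, df, ef
  2-simplices (10): abc, abf, acd, ade, aef, bce, bde, bdf, cdf, cef

Hence C_0 ≅ Z^6, C_1 ≅ Z^15, C_2 ≅ Z^10.

∂_1: C_1 → C_0 is given by ∂[p,q] = [q] − [p]. For instance
  ∂bf = f − b.
The resulting 6×15 matrix has rank 5, and its Smith normal form has invariant factors (1,1,1,1,1).

∂_2: C_2 → C_1 acts by ∂[p,q,r] = [q,r] − [p,r] + [p,q]. For instance
  ∂aef = ef − af + ae,
  ∂ade = de − ae + ad.
The resulting 15×10 matrix has rank 10, and its Smith normal form has invariant factors (1,1,1,1,1,1,1,1,1,2).

Reading off H_k = ker ∂_k / im ∂_{k+1}:

  H_0: rank C_0 − rank ∂_1 = 6 − 5 = 1, and the invariant factors of ∂_1 are all 1, so H_0 = Z.

H_0 ≅ Z.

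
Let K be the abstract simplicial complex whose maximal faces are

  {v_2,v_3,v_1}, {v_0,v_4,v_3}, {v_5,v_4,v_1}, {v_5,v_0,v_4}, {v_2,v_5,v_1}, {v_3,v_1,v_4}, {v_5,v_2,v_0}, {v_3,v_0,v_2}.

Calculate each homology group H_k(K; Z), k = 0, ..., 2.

H_0 = Z,  H_1 = 0,  H_2 = Z.

We work with the vertex ordering v_0 < v_1 < v_2 < v_3 < v_4 < v_5. The simplices of K, each written with vertices in increasing order, are:

  0-simplices (6): [v_0], [v_1], [v_2], [v_3], [v_4], [v_5]
  1-simplices (12): [v_0,v_2], [v_0,v_3], [v_0,v_4], [v_0,v_5], [v_1,v_2], [v_1,v_3], [v_1,v_4], [v_1,v_5], [v_2,v_3], [v_2,v_5], [v_3,v_4], [v_4,v_5]
  2-simplices (8): [v_0,v_2,v_3], [v_0,v_2,v_5], [v_0,v_3,v_4], [v_0,v_4,v_5], [v_1,v_2,v_3], [v_1,v_2,v_5], [v_1,v_3,v_4], [v_1,v_4,v_5]

giving chain groups C_0 ≅ Z^6, C_1 ≅ Z^12, C_2 ≅ Z^8.

Boundary ∂_1: C_1 → C_0 is given by ∂[p,q] = [q] − [p]. For instance
  ∂[v_4,v_5] = [v_5] − [v_4].
The 6×12 boundary matrix has rank 5 and Smith normal form diag(1,1,1,1,1).

The boundary map ∂_2: C_2 → C_1 acts by ∂[p,q,r] = [q,r] − [p,r] + [p,q]. For instance
  ∂[v_0,v_2,v_3] = [v_2,v_3] − [v_0,v_3] + [v_0,v_2],
  ∂[v_0,v_3,v_4] = [v_3,v_4] − [v_0,v_4] + [v_0,v_3].
This gives a 12×8 integer matrix of rank 7; reducing to Smith normal form yields diagonal entries (1,1,1,1,1,1,1).

Reading off H_k = ker ∂_k / im ∂_{k+1}:

  H_0: rank C_0 − rank ∂_1 = 6 − 5 = 1, and the invariant factors of ∂_1 are all 1, so H_0 ≅ Z.
  H_1: rank ker ∂_1 − rank ∂_2 = (12 − 5) − 7 = 0, and the invariant factors of ∂_2 are all 1, so H_1 ≅ 0.
  H_2: rank ker ∂_2 − rank ∂_3 = (8 − 7) − 0 = 1, and there is no ∂_3, so H_2 ≅ Z.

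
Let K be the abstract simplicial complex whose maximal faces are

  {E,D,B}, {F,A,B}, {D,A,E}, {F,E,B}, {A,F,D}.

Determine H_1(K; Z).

H_1 ≅ Z.

K has 5 vertices, 10 edges, 5 triangles.
rank ∂_1 = 4, rank ∂_2 = 5 ⇒ b_1 = 10 − 4 − 5 = 1; all invariant factors of ∂_2 are 1 so no torsion. So H_1 = Z.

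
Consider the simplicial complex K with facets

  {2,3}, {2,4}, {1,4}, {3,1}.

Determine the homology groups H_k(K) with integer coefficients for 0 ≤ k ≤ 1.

H_0 = Z,  H_1 = Z.

Order the vertices as 1 < 2 < 3 < 4. Listing each simplex with vertices in this order, K has dimension 1 with simplices:

  0-simplices (4): [1], [2], [3], [4]
  1-simplices (4): [1,3], [1,4], [2,3], [2,4]

Hence C_0 ≅ Z^4, C_1 ≅ Z^4.

∂_1: C_1 → C_0 maps an edge to its endpoints' difference, ∂[p,q] = q − p. For instance
  ∂[1,4] = [4] − [1].
As a 4×4 matrix over Z this has rank 3, with invariant factors (1,1,1).

From H_k ≅ ker(∂_k) / im(∂_{k+1}) we obtain:

  H_0: rank C_0 − rank ∂_1 = 4 − 3 = 1, and the invariant factors of ∂_1 are all 1, so H_0 = Z.
  H_1: rank ker ∂_1 − rank ∂_2 = (4 − 3) − 0 = 1, and there is no ∂_2, so H_1 = Z.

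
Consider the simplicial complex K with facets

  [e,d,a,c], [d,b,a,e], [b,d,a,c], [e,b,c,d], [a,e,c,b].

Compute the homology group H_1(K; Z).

We work with the vertex ordering a < b < c < d < e. The simplices of K, each written with vertices in increasing order, are:

  0-simplices (5): a, b, c, d, e
  1-simplices (10): ab, ac, ad, ae, bc, bd, be, cd, ce, de
  2-simplices (10): abc, abd, abe, acd, ace, ade, bcd, bce, bde, cde
  3-simplices (5): abcd, abce, abde, acde, bcde

so the chain groups are C_0 ≅ Z^5, C_1 ≅ Z^10, C_2 ≅ Z^10, C_3 ≅ Z^5.

The boundary map ∂_1: C_1 → C_0 sends each edge [p,q] (with p < q) to q − p. For instance
  ∂ae = e − a.
The resulting 5×10 matrix has rank 4, and its Smith normal form has invariant factors (1,1,1,1).

The boundary map ∂_2: C_2 → C_1 maps a triangle to the signed sum of its edges. For instance
  ∂abc = bc − ac + ab,
  ∂cde = de − ce + cd.
This gives a 10×10 integer matrix of rank 6; reducing to Smith normal form yields diagonal entries (1,1,1,1,1,1).

∂_3: C_3 → C_2 sends each 3-simplex σ to the alternating sum Σ_i (−1)^i (σ with its i-th vertex removed). For instance
  ∂abde = bde − ade + abe − abd,
  ∂acde = cde − ade + ace − acd.
This gives a 10×5 integer matrix of rank 4; reducing to Smith normal form yields diagonal entries (1,1,1,1).

Reading off H_k = ker ∂_k / im ∂_{k+1}:

  H_1: rank ker ∂_1 − rank ∂_2 = (10 − 4) − 6 = 0, and the invariant factors of ∂_2 are all 1, so H_1 = 0.

H_1 = 0.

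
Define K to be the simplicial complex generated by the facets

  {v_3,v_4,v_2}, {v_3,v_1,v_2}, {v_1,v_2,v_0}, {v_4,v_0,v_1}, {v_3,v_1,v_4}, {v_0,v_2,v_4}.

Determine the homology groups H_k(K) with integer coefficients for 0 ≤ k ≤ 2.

K has 5 vertices, 9 edges, 6 triangles.
rank ∂_0 = 0, rank ∂_1 = 4 ⇒ b_0 = 5 − 0 − 4 = 1; all invariant factors of ∂_1 are 1 so no torsion. So H_0 ≅ Z.
rank ∂_1 = 4, rank ∂_2 = 5 ⇒ b_1 = 9 − 4 − 5 = 0; all invariant factors of ∂_2 are 1 so no torsion. So H_1 ≅ 0.
rank ∂_2 = 5, rank ∂_3 = 0 ⇒ b_2 = 6 − 5 − 0 = 1. So H_2 ≅ Z.

H_0 ≅ Z,  H_1 = 0,  H_2 ≅ Z.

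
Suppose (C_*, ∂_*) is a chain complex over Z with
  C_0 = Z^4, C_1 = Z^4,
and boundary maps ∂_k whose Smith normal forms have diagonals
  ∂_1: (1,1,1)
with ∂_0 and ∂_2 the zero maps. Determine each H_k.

H_0 ≅ Z,  H_1 ≅ Z.

H_0: b_0 = 4 − 0 − 3 = 1; torsion from ∂_1 factors > 1: none. So H_0 ≅ Z.
H_1: b_1 = 4 − 3 − 0 = 1; torsion from ∂_2 factors > 1: none. So H_1 ≅ Z.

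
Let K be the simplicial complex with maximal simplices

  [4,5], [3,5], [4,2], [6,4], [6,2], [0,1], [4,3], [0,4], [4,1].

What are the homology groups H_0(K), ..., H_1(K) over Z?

H_0 = Z,  H_1 = Z^3.

Fix the vertex order 0 < 1 < 2 < 3 < 4 < 5 < 6 and write every simplex with vertices in increasing order. Then dim K = 1 and the simplices of K are:

  0-simplices (7): [0], [1], [2], [3], [4], [5], [6]
  1-simplices (9): [0,1], [0,4], [1,4], [2,4], [2,6], [3,4], [3,5], [4,5], [4,6]

Hence C_0 ≅ Z^7, C_1 ≅ Z^9.

∂_1: C_1 → C_0 sends each edge [p,q] (with p < q) to q − p.
As a 7×9 matrix over Z this has rank 6, with invariant factors (1,1,1,1,1,1).

From H_k ≅ ker(∂_k) / im(∂_{k+1}) we obtain:

  H_0: rank C_0 − rank ∂_1 = 7 − 6 = 1, and the invariant factors of ∂_1 are all 1, so H_0 = Z.
  H_1: rank ker ∂_1 − rank ∂_2 = (9 − 6) − 0 = 3, and there is no ∂_2, so H_1 = Z^3.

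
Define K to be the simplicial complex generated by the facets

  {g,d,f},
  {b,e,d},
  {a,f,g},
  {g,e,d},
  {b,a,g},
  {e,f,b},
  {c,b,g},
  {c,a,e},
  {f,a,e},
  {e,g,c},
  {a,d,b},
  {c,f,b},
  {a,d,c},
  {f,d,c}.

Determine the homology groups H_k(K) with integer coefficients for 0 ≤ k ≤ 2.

H_0 = Z,  H_1 = Z^2,  H_2 = Z.

Fix the vertex order a < b < c < d < e < f < g and write every simplex with vertices in increasing order. Then dim K = 2 and the simplices of K are:

  0-simplices (7): a, b, c, d, e, f, g
  1-simplices (21): ab, ac, ad, ae, af, ag, bc, bd, be, bf, bg, cd, ce, cf, cg, de, df, dg, ef, eg, fg
  2-simplices (14): abd, abg, acd, ace, aef, afg, bcf, bcg, bde, bef, cdf, ceg, deg, dfg

so the chain groups are C_0 ≅ Z^7, C_1 ≅ Z^21, C_2 ≅ Z^14.

The boundary map ∂_1: C_1 → C_0 sends each edge [p,q] (with p < q) to q − p.
This gives a 7×21 integer matrix of rank 6; reducing to Smith normal form yields diagonal entries (1,1,1,1,1,1).

Boundary ∂_2: C_2 → C_1 maps a triangle to the signed sum of its edges. For instance
  ∂bcg = cg − bg + bc,
  ∂acd = cd − ad + ac.
As a 21×14 matrix over Z this has rank 13, with invariant factors (1,1,1,1,1,1,1,1,1,1,1,1,1).

Now H_k = ker ∂_k / im ∂_{k+1}, so:

  H_0: rank C_0 − rank ∂_1 = 7 − 6 = 1, and the invariant factors of ∂_1 are all 1, so H_0 = Z.
  H_1: rank ker ∂_1 − rank ∂_2 = (21 − 6) − 13 = 2, and the invariant factors of ∂_2 are all 1, so H_1 = Z^2.
  H_2: rank ker ∂_2 − rank ∂_3 = (14 − 13) − 0 = 1, and there is no ∂_3, so H_2 = Z.

(K is a triangulation of the torus T^2.)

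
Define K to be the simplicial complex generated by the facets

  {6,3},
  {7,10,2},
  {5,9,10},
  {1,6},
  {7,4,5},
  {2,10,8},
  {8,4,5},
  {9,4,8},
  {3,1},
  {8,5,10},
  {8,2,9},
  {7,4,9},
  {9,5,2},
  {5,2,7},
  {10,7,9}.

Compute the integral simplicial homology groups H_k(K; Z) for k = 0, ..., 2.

Take the total order 1 < 2 < 3 < 4 < 5 < 6 < 7 < 8 < 9 < 10 on the vertex set. Then K (dimension 2) consists of the simplices:

  0-simplices (10): [1], [2], [3], [4], [5], [6], [7], [8], [9], [10]
  1-simplices (21): [1,3], [1,6], [2,5], [2,7], [2,8], [2,9], [2,10], [3,6], [4,5], [4,7], [4,8], [4,9], [5,7], [5,8], [5,9], [5,10], [7,9], [7,10], [8,9], [8,10], [9,10]
  2-simplices (12): [2,5,7], [2,5,9], [2,7,10], [2,8,9], [2,8,10], [4,5,7], [4,5,8], [4,7,9], [4,8,9], [5,8,10], [5,9,10], [7,9,10]

Hence C_0 ≅ Z^10, C_1 ≅ Z^21, C_2 ≅ Z^12.

∂_1: C_1 → C_0 is given by ∂[p,q] = [q] − [p].
The 10×21 boundary matrix has rank 8 and Smith normal form diag(1,1,1,1,1,1,1,1).

Boundary ∂_2: C_2 → C_1 acts by ∂[p,q,r] = [q,r] − [p,r] + [p,q]. For instance
  ∂[5,9,10] = [9,10] − [5,10] + [5,9],
  ∂[2,5,9] = [5,9] − [2,9] + [2,5].
As a 21×12 matrix over Z this has rank 12, with invariant factors (1,1,1,1,1,1,1,1,1,1,1,2).

Computing H_k = (kernel of ∂_k) / (image of ∂_{k+1}):

  H_0: rank C_0 − rank ∂_1 = 10 − 8 = 2, and the invariant factors of ∂_1 are all 1, so H_0 ≅ Z^2.
  H_1: rank ker ∂_1 − rank ∂_2 = (21 − 8) − 12 = 1, and ∂_2 has invariant factor 2 > 1, so H_1 ≅ Z ⊕ Z_2.
  H_2: rank ker ∂_2 − rank ∂_3 = (12 − 12) − 0 = 0, and there is no ∂_3, so H_2 ≅ 0.

As a check, the Euler characteristic is 10 − 21 + 12 = 1, which agrees with 2 − 1 + 0 = 1.

H_0 ≅ Z^2,  H_1 ≅ Z ⊕ Z_2,  H_2 = 0.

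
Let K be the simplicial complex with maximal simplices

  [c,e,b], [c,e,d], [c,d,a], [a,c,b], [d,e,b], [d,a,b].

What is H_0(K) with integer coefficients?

Take the total order a < b < c < d < e on the vertex set. Then K (dimension 2) consists of the simplices:

  0-simplices (5): a, b, c, d, e
  1-simplices (9): ab, ac, ad, bc, bd, be, cd, ce, de
  2-simplices (6): abc, abd, acd, bce, bde, cde

so the chain groups are C_0 ≅ Z^5, C_1 ≅ Z^9, C_2 ≅ Z^6.

Boundary ∂_1: C_1 → C_0 is given by ∂[p,q] = [q] − [p]. For instance
  ∂be = e − b.
As a 5×9 matrix over Z this has rank 4, with invariant factors (1,1,1,1).

Boundary ∂_2: C_2 → C_1 acts by ∂[p,q,r] = [q,r] − [p,r] + [p,q]. For instance
  ∂bde = de − be + bd,
  ∂acd = cd − ad + ac.
This gives a 9×6 integer matrix of rank 5; reducing to Smith normal form yields diagonal entries (1,1,1,1,1).

From H_k ≅ ker(∂_k) / im(∂_{k+1}) we obtain:

  H_0: rank C_0 − rank ∂_1 = 5 − 4 = 1, and the invariant factors of ∂_1 are all 1, so H_0 = Z.

H_0 = Z.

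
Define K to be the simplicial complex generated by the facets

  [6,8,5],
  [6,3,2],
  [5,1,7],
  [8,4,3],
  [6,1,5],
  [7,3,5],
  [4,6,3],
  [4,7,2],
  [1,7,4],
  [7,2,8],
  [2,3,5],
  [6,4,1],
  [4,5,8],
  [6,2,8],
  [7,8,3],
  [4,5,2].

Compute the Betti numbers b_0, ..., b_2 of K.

b_0 = 1, b_1 = 2, b_2 = 1.

Order the vertices as 1 < 2 < 3 < 4 < 5 < 6 < 7 < 8. Listing each simplex with vertices in this order, K has dimension 2 with simplices:

  0-simplices (8): [1], [2], [3], [4], [5], [6], [7], [8]
  1-simplices (24): (24 of them)
  2-simplices (16): [1,4,6], [1,4,7], [1,5,6], [1,5,7], [2,3,5], [2,3,6], [2,4,5], [2,4,7], [2,6,8], [2,7,8], [3,4,6], [3,4,8], [3,5,7], [3,7,8], [4,5,8], [5,6,8]

giving chain groups C_0 ≅ Z^8, C_1 ≅ Z^24, C_2 ≅ Z^16.

Boundary ∂_1: C_1 → C_0 maps an edge to its endpoints' difference, ∂[p,q] = q − p. For instance
  ∂[6,8] = [8] − [6].
This gives a 8×24 integer matrix of rank 7; reducing to Smith normal form yields diagonal entries (1,1,1,1,1,1,1).

∂_2: C_2 → C_1 sends each 2-simplex [p,q,r] to [q,r] − [p,r] + [p,q]. For instance
  ∂[1,4,6] = [4,6] − [1,6] + [1,4],
  ∂[3,4,6] = [4,6] − [3,6] + [3,4].
The resulting 24×16 matrix has rank 15, and its Smith normal form has invariant factors (1,1,1,1,1,1,1,1,1,1,1,1,1,1,1).

Reading off H_k = ker ∂_k / im ∂_{k+1}:

  H_0: rank C_0 − rank ∂_1 = 8 − 7 = 1, and the invariant factors of ∂_1 are all 1, so H_0 ≅ Z.
  H_1: rank ker ∂_1 − rank ∂_2 = (24 − 7) − 15 = 2, and the invariant factors of ∂_2 are all 1, so H_1 ≅ Z^2.
  H_2: rank ker ∂_2 − rank ∂_3 = (16 − 15) − 0 = 1, and there is no ∂_3, so H_2 ≅ Z.

(K is a triangulation of the torus T^2.)

Hence the Betti numbers are b_0 = 1, b_1 = 2, b_2 = 1.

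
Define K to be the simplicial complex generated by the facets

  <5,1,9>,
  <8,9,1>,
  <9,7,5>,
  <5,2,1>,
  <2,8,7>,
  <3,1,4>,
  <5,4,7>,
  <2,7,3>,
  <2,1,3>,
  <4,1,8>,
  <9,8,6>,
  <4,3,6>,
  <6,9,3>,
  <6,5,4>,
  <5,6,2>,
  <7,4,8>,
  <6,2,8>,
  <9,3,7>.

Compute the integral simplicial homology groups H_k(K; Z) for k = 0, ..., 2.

H_0 = Z,  H_1 = Z^2,  H_2 = Z.

Fix the vertex order 1 < 2 < 3 < 4 < 5 < 6 < 7 < 8 < 9 and write every simplex with vertices in increasing order. Then dim K = 2 and the simplices of K are:

  0-simplices (9): [1], [2], [3], [4], [5], [6], [7], [8], [9]
  1-simplices (27): (27 of them)
  2-simplices (18): [1,2,3], [1,2,5], [1,3,4], [1,4,8], [1,5,9], [1,8,9], [2,3,7], [2,5,6], [2,6,8], [2,7,8], [3,4,6], [3,6,9], [3,7,9], [4,5,6], [4,5,7], [4,7,8], [5,7,9], [6,8,9]

so the chain groups are C_0 ≅ Z^9, C_1 ≅ Z^27, C_2 ≅ Z^18.

∂_1: C_1 → C_0 sends each edge [p,q] (with p < q) to q − p.
This gives a 9×27 integer matrix of rank 8; reducing to Smith normal form yields diagonal entries (1,1,1,1,1,1,1,1).

Boundary ∂_2: C_2 → C_1 acts by ∂[p,q,r] = [q,r] − [p,r] + [p,q]. For instance
  ∂[1,2,3] = [2,3] − [1,3] + [1,2],
  ∂[1,3,4] = [3,4] − [1,4] + [1,3].
This gives a 27×18 integer matrix of rank 17; reducing to Smith normal form yields diagonal entries (1,1,1,1,1,1,1,1,1,1,1,1,1,1,1,1,1).

Computing H_k = (kernel of ∂_k) / (image of ∂_{k+1}):

  H_0: rank C_0 − rank ∂_1 = 9 − 8 = 1, and the invariant factors of ∂_1 are all 1, so H_0 ≅ Z.
  H_1: rank ker ∂_1 − rank ∂_2 = (27 − 8) − 17 = 2, and the invariant factors of ∂_2 are all 1, so H_1 ≅ Z^2.
  H_2: rank ker ∂_2 − rank ∂_3 = (18 − 17) − 0 = 1, and there is no ∂_3, so H_2 ≅ Z.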